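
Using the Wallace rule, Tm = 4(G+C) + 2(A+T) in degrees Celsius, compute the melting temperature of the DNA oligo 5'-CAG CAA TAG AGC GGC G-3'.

Scanning the sequence gives A=5, C=4, T=1, G=6.
A+T = 6, G+C = 10
Tm = 2(6) + 4(10) = 12 + 40 = 52°C

52°C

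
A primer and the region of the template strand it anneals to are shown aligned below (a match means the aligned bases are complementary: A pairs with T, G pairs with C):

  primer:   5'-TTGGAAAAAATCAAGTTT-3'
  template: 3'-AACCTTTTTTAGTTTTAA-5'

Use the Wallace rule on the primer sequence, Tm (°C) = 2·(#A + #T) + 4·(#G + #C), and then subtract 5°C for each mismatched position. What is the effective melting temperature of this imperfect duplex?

34°C

Primer base counts: A=8, T=6, G=3, C=1 → A+T=14, G+C=4
Perfect-match Tm = 2(14) + 4(4) = 28 + 16 = 44°C
Mismatches (positions where the bases are not complementary): 2 (at positions 15, 16)
Effective Tm = 44 − 2×5 = 44 − 10 = 34°C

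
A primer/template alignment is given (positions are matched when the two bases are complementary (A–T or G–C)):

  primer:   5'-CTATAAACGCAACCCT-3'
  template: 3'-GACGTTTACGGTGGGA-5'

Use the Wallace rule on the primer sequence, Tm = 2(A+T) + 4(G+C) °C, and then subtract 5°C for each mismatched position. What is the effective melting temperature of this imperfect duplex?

Primer base counts: A=6, T=3, G=1, C=6 → A+T=9, G+C=7
Perfect-match Tm = 2(9) + 4(7) = 18 + 28 = 46°C
Mismatches (positions where the bases are not complementary): 4 (at positions 3, 4, 8, 11)
Effective Tm = 46 − 4×5 = 46 − 20 = 26°C

26°C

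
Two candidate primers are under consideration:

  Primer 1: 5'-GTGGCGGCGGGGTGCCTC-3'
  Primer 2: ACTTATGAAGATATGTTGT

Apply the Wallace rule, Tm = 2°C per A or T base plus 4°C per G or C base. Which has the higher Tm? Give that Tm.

Primer 1, 66°C

Primer 1: A+T=3, G+C=15 → Tm = 2(3)+4(15) = 66°C
Primer 2: A+T=14, G+C=5 → Tm = 2(14)+4(5) = 48°C
66°C vs 48°C → primer 1 is higher.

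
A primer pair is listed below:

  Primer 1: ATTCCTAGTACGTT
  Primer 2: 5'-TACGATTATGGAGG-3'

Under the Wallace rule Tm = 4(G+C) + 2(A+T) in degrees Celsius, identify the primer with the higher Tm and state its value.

Primer 2, 40°C

Primer 1: A+T=9, G+C=5 → Tm = 2(9)+4(5) = 38°C
Primer 2: A+T=8, G+C=6 → Tm = 2(8)+4(6) = 40°C
38°C vs 40°C → primer 2 is higher.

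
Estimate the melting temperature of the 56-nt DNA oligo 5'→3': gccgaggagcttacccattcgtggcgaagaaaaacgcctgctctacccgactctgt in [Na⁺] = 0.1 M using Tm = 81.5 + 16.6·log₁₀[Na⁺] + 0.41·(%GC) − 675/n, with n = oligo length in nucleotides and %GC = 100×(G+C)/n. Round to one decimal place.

Length n = 56. Base counts: A=13, G=14, C=18, T=11
G+C = 32, so %GC = 32/56 × 100 = 57.143%
Salt term: 16.6 × (-1) = -16.6
GC term: 0.41 × 57.143 = 23.429; length term: −675/56 = −12.054
Tm = 81.5 + (-16.6) + 23.429 − 12.054 = 76.275 → 76.3°C

76.3°C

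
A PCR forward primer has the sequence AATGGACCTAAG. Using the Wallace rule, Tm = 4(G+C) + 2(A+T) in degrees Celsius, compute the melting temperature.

34°C

Scanning the sequence gives A=5, T=2, C=2, G=3.
AT pairs contribute 7, GC pairs contribute 5.
Tm = 2(7) + 4(5) = 14 + 20 = 34°C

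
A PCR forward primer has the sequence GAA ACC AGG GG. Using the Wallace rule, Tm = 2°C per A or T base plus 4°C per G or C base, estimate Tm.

36°C

Scanning the sequence gives C=2, G=5, T=0, A=4.
A+T = 4, G+C = 7
Tm = 2(4) + 4(7) = 8 + 28 = 36°C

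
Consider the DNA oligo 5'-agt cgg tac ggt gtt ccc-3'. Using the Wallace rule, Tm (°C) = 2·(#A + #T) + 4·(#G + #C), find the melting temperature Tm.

Scanning the sequence gives G=6, A=2, T=5, C=5.
AT pairs contribute 7, GC pairs contribute 11.
Tm = 4·11 + 2·7 = 44 + 14 = 58°C

58°C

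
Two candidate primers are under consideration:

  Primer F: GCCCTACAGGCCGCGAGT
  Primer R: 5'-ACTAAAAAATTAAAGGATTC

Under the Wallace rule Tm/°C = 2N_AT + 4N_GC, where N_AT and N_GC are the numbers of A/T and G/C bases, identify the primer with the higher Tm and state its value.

Primer F: A+T=5, G+C=13 → Tm = 2(5)+4(13) = 62°C
Primer R: A+T=16, G+C=4 → Tm = 2(16)+4(4) = 48°C
62°C vs 48°C → primer F is higher.

Primer F, 62°C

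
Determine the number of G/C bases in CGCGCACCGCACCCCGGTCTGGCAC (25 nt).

Scanning the sequence gives G=7, A=3, C=13, T=2.
G+C = 7 + 13 = 20

20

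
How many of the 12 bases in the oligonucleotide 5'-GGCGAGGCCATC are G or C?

9

Counting bases: T=1, C=4, G=5, A=2
Total G or C: 5 + 4 = 9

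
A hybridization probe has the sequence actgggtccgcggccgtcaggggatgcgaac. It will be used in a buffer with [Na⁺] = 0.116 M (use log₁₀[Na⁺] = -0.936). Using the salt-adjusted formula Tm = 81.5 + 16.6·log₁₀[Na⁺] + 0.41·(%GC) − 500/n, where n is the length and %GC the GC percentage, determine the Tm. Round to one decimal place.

78.9°C

Length n = 31. Scanning the sequence gives C=9, G=13, A=5, T=4.
G+C = 22, so %GC = 22/31 × 100 = 70.968%
Salt term: 16.6 × (-0.936) = -15.538
GC term: 0.41 × 70.968 = 29.097; length term: −500/31 = −16.129
Tm = 81.5 + (-15.538) + 29.097 − 16.129 = 78.93 → 78.9°C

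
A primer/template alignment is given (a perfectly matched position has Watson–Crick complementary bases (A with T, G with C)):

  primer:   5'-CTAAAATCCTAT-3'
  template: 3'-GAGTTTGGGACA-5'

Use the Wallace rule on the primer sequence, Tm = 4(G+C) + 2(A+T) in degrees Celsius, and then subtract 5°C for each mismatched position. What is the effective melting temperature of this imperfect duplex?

15°C

Primer base counts: A=5, T=4, G=0, C=3 → A+T=9, G+C=3
Perfect-match Tm = 2(9) + 4(3) = 18 + 12 = 30°C
Mismatches (positions where the bases are not complementary): 3 (at positions 3, 7, 11)
Effective Tm = 30 − 3×5 = 30 − 15 = 15°C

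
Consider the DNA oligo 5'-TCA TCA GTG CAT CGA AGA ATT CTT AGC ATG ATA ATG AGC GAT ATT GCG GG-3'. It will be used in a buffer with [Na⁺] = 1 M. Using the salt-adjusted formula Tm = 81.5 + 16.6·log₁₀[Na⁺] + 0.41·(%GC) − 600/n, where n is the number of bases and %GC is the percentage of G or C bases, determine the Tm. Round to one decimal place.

86.7°C

Length n = 50. Counting bases: C=8, A=15, G=13, T=14
G+C = 21, so %GC = 21/50 × 100 = 42%
Salt term: 16.6 × (0) = 0
GC term: 0.41 × 42 = 17.22; length term: −600/50 = −12
Tm = 81.5 + (0) + 17.22 − 12 = 86.72 → 86.7°C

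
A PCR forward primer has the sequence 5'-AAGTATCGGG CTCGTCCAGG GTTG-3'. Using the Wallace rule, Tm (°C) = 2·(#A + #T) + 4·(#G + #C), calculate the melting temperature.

76°C

Base counts: G=9, A=4, C=5, T=6
A+T = 10, G+C = 14
Tm = 2×10 + 4×14 = 76°C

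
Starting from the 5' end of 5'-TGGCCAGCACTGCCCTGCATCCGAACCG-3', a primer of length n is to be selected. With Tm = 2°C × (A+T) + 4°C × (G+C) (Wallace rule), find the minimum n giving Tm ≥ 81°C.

First 24 bases: TGGCCAGCACTGCCCTGCATCCGA → Tm = 80°C (< 81°C)
First 25 bases: TGGCCAGCACTGCCCTGCATCCGAA → Tm = 82°C (≥ 81°C)
Since every base adds ≥2°C, Tm only increases with n, so the threshold is first crossed at n = 25.

n = 25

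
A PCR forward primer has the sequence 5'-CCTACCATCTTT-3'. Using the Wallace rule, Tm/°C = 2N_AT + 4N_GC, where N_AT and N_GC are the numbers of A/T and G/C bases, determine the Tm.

Counting bases: G=0, A=2, C=5, T=5
A+T = 7, G+C = 5
Tm = 2×7 + 4×5 = 34°C

34°C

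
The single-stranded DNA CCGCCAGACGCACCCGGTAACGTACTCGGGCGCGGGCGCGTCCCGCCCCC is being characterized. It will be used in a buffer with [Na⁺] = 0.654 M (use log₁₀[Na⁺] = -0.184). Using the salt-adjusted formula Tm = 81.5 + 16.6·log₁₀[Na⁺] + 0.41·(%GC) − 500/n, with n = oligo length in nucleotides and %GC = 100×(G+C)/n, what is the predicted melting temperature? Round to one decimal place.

Length n = 50. Base counts: G=16, C=24, A=6, T=4
G+C = 40, so %GC = 40/50 × 100 = 80%
Salt term: 16.6 × (-0.184) = -3.054
GC term: 0.41 × 80 = 32.8; length term: −500/50 = −10
Tm = 81.5 + (-3.054) + 32.8 − 10 = 101.246 → 101.2°C

101.2°C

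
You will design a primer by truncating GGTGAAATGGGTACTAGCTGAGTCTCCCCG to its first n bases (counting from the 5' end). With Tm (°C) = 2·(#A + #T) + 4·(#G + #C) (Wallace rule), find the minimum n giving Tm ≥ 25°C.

n = 9

First 8 bases: GGTGAAAT → Tm = 22°C (< 25°C)
First 9 bases: GGTGAAATG → Tm = 26°C (≥ 25°C)
Since every base adds ≥2°C, Tm only increases with n, so the threshold is first crossed at n = 9.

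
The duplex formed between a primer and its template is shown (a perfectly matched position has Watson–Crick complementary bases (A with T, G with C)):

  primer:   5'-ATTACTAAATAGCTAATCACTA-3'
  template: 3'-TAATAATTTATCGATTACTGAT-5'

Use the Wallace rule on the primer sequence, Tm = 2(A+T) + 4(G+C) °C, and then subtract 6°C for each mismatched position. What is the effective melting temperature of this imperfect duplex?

42°C

Primer base counts: A=10, T=7, G=1, C=4 → A+T=17, G+C=5
Perfect-match Tm = 2(17) + 4(5) = 34 + 20 = 54°C
Mismatches (positions where the bases are not complementary): 2 (at positions 5, 18)
Effective Tm = 54 − 2×6 = 54 − 12 = 42°C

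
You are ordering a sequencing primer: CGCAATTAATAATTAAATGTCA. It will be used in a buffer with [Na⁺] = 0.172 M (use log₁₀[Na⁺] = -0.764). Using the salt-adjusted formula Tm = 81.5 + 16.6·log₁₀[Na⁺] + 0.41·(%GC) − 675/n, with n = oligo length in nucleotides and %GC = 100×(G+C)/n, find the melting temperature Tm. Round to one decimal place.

47.5°C

Length n = 22. C=3, T=7, G=2, A=10
G+C = 5, so %GC = 5/22 × 100 = 22.727%
Salt term: 16.6 × (-0.764) = -12.682
GC term: 0.41 × 22.727 = 9.318; length term: −675/22 = −30.682
Tm = 81.5 + (-12.682) + 9.318 − 30.682 = 47.454 → 47.5°C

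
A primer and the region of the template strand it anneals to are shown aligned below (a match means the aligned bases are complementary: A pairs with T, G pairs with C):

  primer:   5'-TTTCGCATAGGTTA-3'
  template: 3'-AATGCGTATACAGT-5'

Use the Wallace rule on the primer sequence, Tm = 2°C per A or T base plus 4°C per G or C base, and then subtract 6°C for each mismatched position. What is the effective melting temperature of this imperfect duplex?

20°C

Primer base counts: A=3, T=6, G=3, C=2 → A+T=9, G+C=5
Perfect-match Tm = 2(9) + 4(5) = 18 + 20 = 38°C
Mismatches (positions where the bases are not complementary): 3 (at positions 3, 10, 13)
Effective Tm = 38 − 3×6 = 38 − 18 = 20°C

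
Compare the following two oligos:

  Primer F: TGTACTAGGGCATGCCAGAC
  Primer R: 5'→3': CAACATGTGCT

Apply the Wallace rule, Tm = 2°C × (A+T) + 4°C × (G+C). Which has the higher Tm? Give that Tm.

Primer F: A+T=9, G+C=11 → Tm = 2(9)+4(11) = 62°C
Primer R: A+T=6, G+C=5 → Tm = 2(6)+4(5) = 32°C
62°C vs 32°C → primer F is higher.

Primer F, 62°C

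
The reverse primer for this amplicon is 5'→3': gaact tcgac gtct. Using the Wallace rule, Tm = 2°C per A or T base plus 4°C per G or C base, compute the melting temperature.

Base counts: T=4, A=3, C=4, G=3
AT pairs contribute 7, GC pairs contribute 7.
Tm = 4·7 + 2·7 = 28 + 14 = 42°C

42°C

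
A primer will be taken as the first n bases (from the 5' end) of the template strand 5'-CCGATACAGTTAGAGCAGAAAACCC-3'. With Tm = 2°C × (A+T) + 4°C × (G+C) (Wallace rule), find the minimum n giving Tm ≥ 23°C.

First 7 bases: CCGATAC → Tm = 22°C (< 23°C)
First 8 bases: CCGATACA → Tm = 24°C (≥ 23°C)
Each additional base adds 2°C (A/T) or 4°C (G/C), so Tm is non-decreasing in n; n = 8 is the first length to reach 23°C.

n = 8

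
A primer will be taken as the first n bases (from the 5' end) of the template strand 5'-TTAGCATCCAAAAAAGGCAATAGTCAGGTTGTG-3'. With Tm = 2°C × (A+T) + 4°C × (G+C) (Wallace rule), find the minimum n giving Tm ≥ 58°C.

First 21 bases: TTAGCATCCAAAAAAGGCAAT → Tm = 56°C (< 58°C)
First 22 bases: TTAGCATCCAAAAAAGGCAATA → Tm = 58°C (≥ 58°C)
Each additional base adds 2°C (A/T) or 4°C (G/C), so Tm is non-decreasing in n; n = 22 is the first length to reach 58°C.

n = 22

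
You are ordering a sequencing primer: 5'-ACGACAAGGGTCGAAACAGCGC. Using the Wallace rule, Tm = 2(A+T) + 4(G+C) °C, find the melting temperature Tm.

70°C

Counting bases: C=6, A=8, T=1, G=7
AT pairs contribute 9, GC pairs contribute 13.
Tm = 2(9) + 4(13) = 18 + 52 = 70°C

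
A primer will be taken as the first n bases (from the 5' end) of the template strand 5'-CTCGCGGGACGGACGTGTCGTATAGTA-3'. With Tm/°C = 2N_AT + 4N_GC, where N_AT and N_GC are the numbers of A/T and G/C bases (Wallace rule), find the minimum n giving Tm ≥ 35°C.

n = 10

First 9 bases: CTCGCGGGA → Tm = 32°C (< 35°C)
First 10 bases: CTCGCGGGAC → Tm = 36°C (≥ 35°C)
Since every base adds ≥2°C, Tm only increases with n, so the threshold is first crossed at n = 10.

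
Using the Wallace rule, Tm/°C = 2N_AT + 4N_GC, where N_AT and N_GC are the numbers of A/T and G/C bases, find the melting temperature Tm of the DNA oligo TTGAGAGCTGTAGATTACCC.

58°C

G=5, C=4, A=5, T=6
So N_AT = 11 and N_GC = 9.
Tm = 4·9 + 2·11 = 36 + 22 = 58°C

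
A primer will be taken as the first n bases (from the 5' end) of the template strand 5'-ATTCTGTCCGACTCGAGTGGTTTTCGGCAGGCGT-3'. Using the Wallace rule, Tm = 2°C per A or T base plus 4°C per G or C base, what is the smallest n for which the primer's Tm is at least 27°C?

n = 10

First 9 bases: ATTCTGTCC → Tm = 26°C (< 27°C)
First 10 bases: ATTCTGTCCG → Tm = 30°C (≥ 27°C)
Since every base adds ≥2°C, Tm only increases with n, so the threshold is first crossed at n = 10.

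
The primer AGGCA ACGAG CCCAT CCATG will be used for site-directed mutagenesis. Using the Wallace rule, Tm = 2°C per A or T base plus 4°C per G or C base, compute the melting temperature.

64°C

Base counts: A=6, T=2, C=7, G=5
So N_AT = 8 and N_GC = 12.
Tm = 2×8 + 4×12 = 64°C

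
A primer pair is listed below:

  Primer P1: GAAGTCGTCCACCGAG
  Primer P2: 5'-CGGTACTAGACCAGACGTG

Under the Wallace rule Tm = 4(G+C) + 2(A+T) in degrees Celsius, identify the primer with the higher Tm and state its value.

Primer P1: A+T=6, G+C=10 → Tm = 2(6)+4(10) = 52°C
Primer P2: A+T=8, G+C=11 → Tm = 2(8)+4(11) = 60°C
52°C vs 60°C → primer P2 is higher.

Primer P2, 60°C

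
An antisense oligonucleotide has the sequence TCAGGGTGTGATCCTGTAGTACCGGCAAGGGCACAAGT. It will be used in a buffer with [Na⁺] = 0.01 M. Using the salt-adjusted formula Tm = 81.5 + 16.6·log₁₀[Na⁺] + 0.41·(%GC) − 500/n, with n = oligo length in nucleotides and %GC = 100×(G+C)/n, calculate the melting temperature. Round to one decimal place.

Length n = 38. G=13, A=9, C=8, T=8
G+C = 21, so %GC = 21/38 × 100 = 55.263%
Salt term: 16.6 × (-2) = -33.2
GC term: 0.41 × 55.263 = 22.658; length term: −500/38 = −13.158
Tm = 81.5 + (-33.2) + 22.658 − 13.158 = 57.8 → 57.8°C

57.8°C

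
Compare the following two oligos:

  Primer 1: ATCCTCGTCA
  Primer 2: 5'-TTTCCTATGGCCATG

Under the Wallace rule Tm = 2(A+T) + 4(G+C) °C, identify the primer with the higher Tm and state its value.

Primer 1: A+T=5, G+C=5 → Tm = 2(5)+4(5) = 30°C
Primer 2: A+T=8, G+C=7 → Tm = 2(8)+4(7) = 44°C
30°C vs 44°C → primer 2 is higher.

Primer 2, 44°C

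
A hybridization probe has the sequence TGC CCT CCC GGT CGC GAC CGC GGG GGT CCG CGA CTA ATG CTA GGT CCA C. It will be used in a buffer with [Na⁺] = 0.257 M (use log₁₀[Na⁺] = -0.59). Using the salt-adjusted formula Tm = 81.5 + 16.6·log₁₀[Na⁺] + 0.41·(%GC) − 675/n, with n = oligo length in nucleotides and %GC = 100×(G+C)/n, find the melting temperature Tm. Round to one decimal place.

Length n = 49. Counting bases: T=8, G=16, C=19, A=6
G+C = 35, so %GC = 35/49 × 100 = 71.429%
Salt term: 16.6 × (-0.59) = -9.794
GC term: 0.41 × 71.429 = 29.286; length term: −675/49 = −13.776
Tm = 81.5 + (-9.794) + 29.286 − 13.776 = 87.216 → 87.2°C

87.2°C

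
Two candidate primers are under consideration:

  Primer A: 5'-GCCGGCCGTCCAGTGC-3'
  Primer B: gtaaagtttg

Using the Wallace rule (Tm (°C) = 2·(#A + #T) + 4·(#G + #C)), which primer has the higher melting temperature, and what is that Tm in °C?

Primer A, 58°C

Primer A: A+T=3, G+C=13 → Tm = 2(3)+4(13) = 58°C
Primer B: A+T=7, G+C=3 → Tm = 2(7)+4(3) = 26°C
58°C vs 26°C → primer A is higher.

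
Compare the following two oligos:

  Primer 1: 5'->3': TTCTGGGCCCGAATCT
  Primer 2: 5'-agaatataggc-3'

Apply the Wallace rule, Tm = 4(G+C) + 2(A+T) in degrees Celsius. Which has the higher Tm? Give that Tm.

Primer 1: A+T=7, G+C=9 → Tm = 2(7)+4(9) = 50°C
Primer 2: A+T=7, G+C=4 → Tm = 2(7)+4(4) = 30°C
50°C vs 30°C → primer 1 is higher.

Primer 1, 50°C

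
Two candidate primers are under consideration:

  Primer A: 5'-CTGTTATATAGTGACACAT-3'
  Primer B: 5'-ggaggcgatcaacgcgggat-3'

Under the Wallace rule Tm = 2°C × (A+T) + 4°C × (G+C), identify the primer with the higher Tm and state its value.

Primer A: A+T=13, G+C=6 → Tm = 2(13)+4(6) = 50°C
Primer B: A+T=7, G+C=13 → Tm = 2(7)+4(13) = 66°C
50°C vs 66°C → primer B is higher.

Primer B, 66°C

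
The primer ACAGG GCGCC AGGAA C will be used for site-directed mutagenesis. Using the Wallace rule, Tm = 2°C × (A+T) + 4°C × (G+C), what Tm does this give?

Counting bases: A=5, C=5, G=6, T=0
So N_AT = 5 and N_GC = 11.
Tm = 2×5 + 4×11 = 54°C

54°C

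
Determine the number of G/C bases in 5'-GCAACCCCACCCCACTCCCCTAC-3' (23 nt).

16

Counting bases: A=5, C=15, T=2, G=1
G+C = 1 + 15 = 16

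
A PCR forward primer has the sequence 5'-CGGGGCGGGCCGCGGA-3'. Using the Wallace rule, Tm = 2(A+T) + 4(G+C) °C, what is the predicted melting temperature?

Counting bases: T=0, G=10, A=1, C=5
So N_AT = 1 and N_GC = 15.
Tm = 4·15 + 2·1 = 60 + 2 = 62°C

62°C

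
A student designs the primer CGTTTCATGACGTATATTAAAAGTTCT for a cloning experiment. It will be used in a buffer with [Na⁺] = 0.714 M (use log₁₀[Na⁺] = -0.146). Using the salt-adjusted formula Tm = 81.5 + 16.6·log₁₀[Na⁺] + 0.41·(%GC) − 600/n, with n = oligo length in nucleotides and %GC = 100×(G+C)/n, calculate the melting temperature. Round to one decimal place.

69.0°C

Length n = 27. Scanning the sequence gives A=8, G=4, T=11, C=4.
G+C = 8, so %GC = 8/27 × 100 = 29.63%
Salt term: 16.6 × (-0.146) = -2.424
GC term: 0.41 × 29.63 = 12.148; length term: −600/27 = −22.222
Tm = 81.5 + (-2.424) + 12.148 − 22.222 = 69.002 → 69.0°C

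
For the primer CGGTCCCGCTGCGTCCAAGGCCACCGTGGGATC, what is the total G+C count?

Counting bases: G=11, A=4, C=13, T=5
G+C = 11 + 13 = 24

24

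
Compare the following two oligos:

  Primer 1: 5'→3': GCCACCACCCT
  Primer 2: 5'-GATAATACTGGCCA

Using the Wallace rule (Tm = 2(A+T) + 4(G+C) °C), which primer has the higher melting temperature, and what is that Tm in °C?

Primer 1: A+T=3, G+C=8 → Tm = 2(3)+4(8) = 38°C
Primer 2: A+T=8, G+C=6 → Tm = 2(8)+4(6) = 40°C
38°C vs 40°C → primer 2 is higher.

Primer 2, 40°C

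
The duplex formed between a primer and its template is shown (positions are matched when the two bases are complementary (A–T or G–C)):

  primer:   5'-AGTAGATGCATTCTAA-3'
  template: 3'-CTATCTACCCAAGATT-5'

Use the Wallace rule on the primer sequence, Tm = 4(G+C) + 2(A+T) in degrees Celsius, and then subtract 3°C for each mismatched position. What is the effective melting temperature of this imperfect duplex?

30°C

Primer base counts: A=6, T=5, G=3, C=2 → A+T=11, G+C=5
Perfect-match Tm = 2(11) + 4(5) = 22 + 20 = 42°C
Mismatches (positions where the bases are not complementary): 4 (at positions 1, 2, 9, 10)
Effective Tm = 42 − 4×3 = 42 − 12 = 30°C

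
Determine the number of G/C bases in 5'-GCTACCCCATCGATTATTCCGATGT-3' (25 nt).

T=8, G=4, C=8, A=5
G+C = 4 + 8 = 12

12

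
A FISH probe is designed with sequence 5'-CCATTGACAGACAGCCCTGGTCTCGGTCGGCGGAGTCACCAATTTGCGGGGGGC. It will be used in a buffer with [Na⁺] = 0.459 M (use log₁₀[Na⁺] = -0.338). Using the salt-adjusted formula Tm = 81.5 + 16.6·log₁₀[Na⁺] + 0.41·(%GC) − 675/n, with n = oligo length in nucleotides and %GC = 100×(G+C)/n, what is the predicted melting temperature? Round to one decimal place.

90.0°C

Length n = 54. Counting bases: A=9, T=10, G=19, C=16
G+C = 35, so %GC = 35/54 × 100 = 64.815%
Salt term: 16.6 × (-0.338) = -5.611
GC term: 0.41 × 64.815 = 26.574; length term: −675/54 = −12.5
Tm = 81.5 + (-5.611) + 26.574 − 12.5 = 89.963 → 90.0°C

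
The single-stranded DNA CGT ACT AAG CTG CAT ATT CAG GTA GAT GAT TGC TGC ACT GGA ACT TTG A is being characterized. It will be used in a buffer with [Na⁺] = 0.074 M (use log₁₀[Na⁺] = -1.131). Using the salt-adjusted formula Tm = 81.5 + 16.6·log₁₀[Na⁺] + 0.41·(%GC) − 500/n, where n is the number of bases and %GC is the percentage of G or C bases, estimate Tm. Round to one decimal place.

70.1°C

Length n = 49. Counting bases: A=13, C=9, T=15, G=12
G+C = 21, so %GC = 21/49 × 100 = 42.857%
Salt term: 16.6 × (-1.131) = -18.775
GC term: 0.41 × 42.857 = 17.571; length term: −500/49 = −10.204
Tm = 81.5 + (-18.775) + 17.571 − 10.204 = 70.092 → 70.1°C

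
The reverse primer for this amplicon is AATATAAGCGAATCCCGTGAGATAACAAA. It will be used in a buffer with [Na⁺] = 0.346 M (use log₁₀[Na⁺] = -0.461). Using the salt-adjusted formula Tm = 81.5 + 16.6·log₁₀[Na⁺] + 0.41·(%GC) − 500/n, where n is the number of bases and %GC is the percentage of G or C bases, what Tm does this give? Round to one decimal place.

70.7°C

Length n = 29. Scanning the sequence gives C=5, T=5, G=5, A=14.
G+C = 10, so %GC = 10/29 × 100 = 34.483%
Salt term: 16.6 × (-0.461) = -7.653
GC term: 0.41 × 34.483 = 14.138; length term: −500/29 = −17.241
Tm = 81.5 + (-7.653) + 14.138 − 17.241 = 70.744 → 70.7°C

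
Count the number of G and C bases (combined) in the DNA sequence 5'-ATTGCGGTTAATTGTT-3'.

5

Scanning the sequence gives C=1, G=4, A=3, T=8.
G+C = 4 + 1 = 5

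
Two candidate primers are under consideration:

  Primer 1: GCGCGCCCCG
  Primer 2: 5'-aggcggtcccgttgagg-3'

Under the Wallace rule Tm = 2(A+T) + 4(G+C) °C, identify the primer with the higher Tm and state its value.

Primer 1: A+T=0, G+C=10 → Tm = 2(0)+4(10) = 40°C
Primer 2: A+T=5, G+C=12 → Tm = 2(5)+4(12) = 58°C
40°C vs 58°C → primer 2 is higher.

Primer 2, 58°C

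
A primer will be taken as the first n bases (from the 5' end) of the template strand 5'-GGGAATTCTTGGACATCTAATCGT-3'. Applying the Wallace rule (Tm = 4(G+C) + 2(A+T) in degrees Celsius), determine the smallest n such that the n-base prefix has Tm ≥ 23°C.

n = 8

First 7 bases: GGGAATT → Tm = 20°C (< 23°C)
First 8 bases: GGGAATTC → Tm = 24°C (≥ 23°C)
Each additional base adds 2°C (A/T) or 4°C (G/C), so Tm is non-decreasing in n; n = 8 is the first length to reach 23°C.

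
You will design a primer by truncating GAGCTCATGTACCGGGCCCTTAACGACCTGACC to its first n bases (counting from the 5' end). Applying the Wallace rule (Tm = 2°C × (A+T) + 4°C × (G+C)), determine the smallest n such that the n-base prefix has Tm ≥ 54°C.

n = 17

First 16 bases: GAGCTCATGTACCGGG → Tm = 52°C (< 54°C)
First 17 bases: GAGCTCATGTACCGGGC → Tm = 56°C (≥ 54°C)
Each additional base adds 2°C (A/T) or 4°C (G/C), so Tm is non-decreasing in n; n = 17 is the first length to reach 54°C.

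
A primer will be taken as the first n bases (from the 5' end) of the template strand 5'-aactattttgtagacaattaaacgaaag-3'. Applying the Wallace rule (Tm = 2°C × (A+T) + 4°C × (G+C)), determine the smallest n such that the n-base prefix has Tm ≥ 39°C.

n = 16

First 15 bases: AACTATTTTGTAGAC → Tm = 38°C (< 39°C)
First 16 bases: AACTATTTTGTAGACA → Tm = 40°C (≥ 39°C)
Each additional base adds 2°C (A/T) or 4°C (G/C), so Tm is non-decreasing in n; n = 16 is the first length to reach 39°C.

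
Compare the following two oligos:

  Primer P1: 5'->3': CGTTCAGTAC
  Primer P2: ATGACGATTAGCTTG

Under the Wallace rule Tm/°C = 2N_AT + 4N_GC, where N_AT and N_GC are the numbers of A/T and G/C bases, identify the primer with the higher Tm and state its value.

Primer P2, 42°C

Primer P1: A+T=5, G+C=5 → Tm = 2(5)+4(5) = 30°C
Primer P2: A+T=9, G+C=6 → Tm = 2(9)+4(6) = 42°C
30°C vs 42°C → primer P2 is higher.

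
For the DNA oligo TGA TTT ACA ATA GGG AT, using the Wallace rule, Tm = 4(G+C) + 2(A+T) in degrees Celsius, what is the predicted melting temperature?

44°C

Base counts: A=6, T=6, C=1, G=4
So N_AT = 12 and N_GC = 5.
Tm = 2(12) + 4(5) = 24 + 20 = 44°C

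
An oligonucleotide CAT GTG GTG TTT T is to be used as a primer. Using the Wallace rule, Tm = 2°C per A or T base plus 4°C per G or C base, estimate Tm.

Base counts: G=4, T=7, C=1, A=1
So N_AT = 8 and N_GC = 5.
Tm = 4·5 + 2·8 = 20 + 16 = 36°C

36°C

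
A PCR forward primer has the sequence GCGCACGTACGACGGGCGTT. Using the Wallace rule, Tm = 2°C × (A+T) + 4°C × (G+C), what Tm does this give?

68°C

Base counts: T=3, C=6, G=8, A=3
So N_AT = 6 and N_GC = 14.
Tm = 2(6) + 4(14) = 12 + 56 = 68°C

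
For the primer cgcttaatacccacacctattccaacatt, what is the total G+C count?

Scanning the sequence gives C=11, A=9, G=1, T=8.
Total G or C: 1 + 11 = 12

12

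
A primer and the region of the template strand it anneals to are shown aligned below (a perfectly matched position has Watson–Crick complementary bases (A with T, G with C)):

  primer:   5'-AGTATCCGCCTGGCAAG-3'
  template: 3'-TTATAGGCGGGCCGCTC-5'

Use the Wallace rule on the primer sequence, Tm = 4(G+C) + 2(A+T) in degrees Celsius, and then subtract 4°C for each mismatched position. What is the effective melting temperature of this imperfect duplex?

Primer base counts: A=4, T=3, G=5, C=5 → A+T=7, G+C=10
Perfect-match Tm = 2(7) + 4(10) = 14 + 40 = 54°C
Mismatches (positions where the bases are not complementary): 3 (at positions 2, 11, 15)
Effective Tm = 54 − 3×4 = 54 − 12 = 42°C

42°C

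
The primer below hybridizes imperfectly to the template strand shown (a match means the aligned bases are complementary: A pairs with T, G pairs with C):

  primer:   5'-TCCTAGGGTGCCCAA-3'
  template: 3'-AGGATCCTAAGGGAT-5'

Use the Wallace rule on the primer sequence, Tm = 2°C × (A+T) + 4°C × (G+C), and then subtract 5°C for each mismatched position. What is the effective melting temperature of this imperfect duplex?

33°C

Primer base counts: A=3, T=3, G=4, C=5 → A+T=6, G+C=9
Perfect-match Tm = 2(6) + 4(9) = 12 + 36 = 48°C
Mismatches (positions where the bases are not complementary): 3 (at positions 8, 10, 14)
Effective Tm = 48 − 3×5 = 48 − 15 = 33°C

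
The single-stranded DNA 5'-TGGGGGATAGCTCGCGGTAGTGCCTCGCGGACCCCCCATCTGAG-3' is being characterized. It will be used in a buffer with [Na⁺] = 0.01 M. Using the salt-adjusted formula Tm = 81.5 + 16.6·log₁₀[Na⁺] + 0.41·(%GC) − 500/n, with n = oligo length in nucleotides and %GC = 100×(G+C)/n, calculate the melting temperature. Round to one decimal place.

64.9°C

Length n = 44. Counting bases: G=16, A=6, T=8, C=14
G+C = 30, so %GC = 30/44 × 100 = 68.182%
Salt term: 16.6 × (-2) = -33.2
GC term: 0.41 × 68.182 = 27.955; length term: −500/44 = −11.364
Tm = 81.5 + (-33.2) + 27.955 − 11.364 = 64.891 → 64.9°C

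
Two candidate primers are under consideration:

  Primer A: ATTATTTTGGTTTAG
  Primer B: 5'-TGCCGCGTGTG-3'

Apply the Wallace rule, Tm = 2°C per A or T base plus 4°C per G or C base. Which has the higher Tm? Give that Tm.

Primer A: A+T=12, G+C=3 → Tm = 2(12)+4(3) = 36°C
Primer B: A+T=3, G+C=8 → Tm = 2(3)+4(8) = 38°C
36°C vs 38°C → primer B is higher.

Primer B, 38°C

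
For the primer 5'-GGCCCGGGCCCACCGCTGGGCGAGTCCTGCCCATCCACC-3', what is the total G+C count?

31

Counting bases: G=12, T=4, A=4, C=19
G+C = 12 + 19 = 31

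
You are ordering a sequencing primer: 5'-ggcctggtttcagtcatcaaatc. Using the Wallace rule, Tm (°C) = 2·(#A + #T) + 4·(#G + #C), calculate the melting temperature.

G=5, A=5, T=7, C=6
AT pairs contribute 12, GC pairs contribute 11.
Tm = 2(12) + 4(11) = 24 + 44 = 68°C

68°C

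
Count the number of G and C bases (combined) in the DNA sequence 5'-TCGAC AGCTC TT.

Base counts: A=2, G=2, T=4, C=4
G+C = 2 + 4 = 6

6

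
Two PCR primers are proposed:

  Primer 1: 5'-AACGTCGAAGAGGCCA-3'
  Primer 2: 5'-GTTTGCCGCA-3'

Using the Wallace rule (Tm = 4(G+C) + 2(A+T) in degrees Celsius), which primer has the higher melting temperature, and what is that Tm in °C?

Primer 1, 50°C

Primer 1: A+T=7, G+C=9 → Tm = 2(7)+4(9) = 50°C
Primer 2: A+T=4, G+C=6 → Tm = 2(4)+4(6) = 32°C
50°C vs 32°C → primer 1 is higher.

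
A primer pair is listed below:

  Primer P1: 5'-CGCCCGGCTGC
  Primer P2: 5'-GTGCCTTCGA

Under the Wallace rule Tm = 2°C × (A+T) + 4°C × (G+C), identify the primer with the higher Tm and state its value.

Primer P1, 42°C

Primer P1: A+T=1, G+C=10 → Tm = 2(1)+4(10) = 42°C
Primer P2: A+T=4, G+C=6 → Tm = 2(4)+4(6) = 32°C
42°C vs 32°C → primer P1 is higher.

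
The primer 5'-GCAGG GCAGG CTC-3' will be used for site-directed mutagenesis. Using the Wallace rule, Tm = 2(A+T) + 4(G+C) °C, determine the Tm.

Scanning the sequence gives A=2, T=1, C=4, G=6.
So N_AT = 3 and N_GC = 10.
Tm = 4·10 + 2·3 = 40 + 6 = 46°C

46°C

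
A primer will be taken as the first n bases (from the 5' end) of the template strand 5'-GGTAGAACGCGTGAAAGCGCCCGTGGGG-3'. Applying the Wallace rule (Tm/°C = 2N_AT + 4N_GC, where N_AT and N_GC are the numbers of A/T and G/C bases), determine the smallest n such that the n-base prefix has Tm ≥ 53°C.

n = 18

First 17 bases: GGTAGAACGCGTGAAAG → Tm = 52°C (< 53°C)
First 18 bases: GGTAGAACGCGTGAAAGC → Tm = 56°C (≥ 53°C)
Each additional base adds 2°C (A/T) or 4°C (G/C), so Tm is non-decreasing in n; n = 18 is the first length to reach 53°C.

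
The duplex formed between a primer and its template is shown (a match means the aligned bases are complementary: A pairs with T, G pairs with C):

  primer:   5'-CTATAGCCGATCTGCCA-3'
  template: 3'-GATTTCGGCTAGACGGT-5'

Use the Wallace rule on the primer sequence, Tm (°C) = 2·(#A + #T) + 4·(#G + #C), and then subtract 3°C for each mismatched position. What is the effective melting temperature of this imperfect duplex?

49°C

Primer base counts: A=4, T=4, G=3, C=6 → A+T=8, G+C=9
Perfect-match Tm = 2(8) + 4(9) = 16 + 36 = 52°C
Mismatches (positions where the bases are not complementary): 1 (at position 4)
Effective Tm = 52 − 1×3 = 52 − 3 = 49°C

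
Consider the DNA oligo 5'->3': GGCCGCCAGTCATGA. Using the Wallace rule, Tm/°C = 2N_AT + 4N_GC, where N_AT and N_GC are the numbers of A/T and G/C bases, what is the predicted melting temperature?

50°C

Base counts: T=2, A=3, C=5, G=5
A+T = 5, G+C = 10
Tm = 2(5) + 4(10) = 10 + 40 = 50°C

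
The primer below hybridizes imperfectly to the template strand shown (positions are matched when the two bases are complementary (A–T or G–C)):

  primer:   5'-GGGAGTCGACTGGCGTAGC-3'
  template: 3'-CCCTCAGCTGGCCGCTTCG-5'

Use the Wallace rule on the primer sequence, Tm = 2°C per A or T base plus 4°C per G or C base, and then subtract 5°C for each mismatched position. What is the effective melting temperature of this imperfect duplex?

54°C

Primer base counts: A=3, T=3, G=9, C=4 → A+T=6, G+C=13
Perfect-match Tm = 2(6) + 4(13) = 12 + 52 = 64°C
Mismatches (positions where the bases are not complementary): 2 (at positions 11, 16)
Effective Tm = 64 − 2×5 = 64 − 10 = 54°C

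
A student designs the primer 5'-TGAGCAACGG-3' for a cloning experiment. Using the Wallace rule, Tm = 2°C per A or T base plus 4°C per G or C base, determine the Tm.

Counting bases: T=1, G=4, A=3, C=2
So N_AT = 4 and N_GC = 6.
Tm = 2(4) + 4(6) = 8 + 24 = 32°C

32°C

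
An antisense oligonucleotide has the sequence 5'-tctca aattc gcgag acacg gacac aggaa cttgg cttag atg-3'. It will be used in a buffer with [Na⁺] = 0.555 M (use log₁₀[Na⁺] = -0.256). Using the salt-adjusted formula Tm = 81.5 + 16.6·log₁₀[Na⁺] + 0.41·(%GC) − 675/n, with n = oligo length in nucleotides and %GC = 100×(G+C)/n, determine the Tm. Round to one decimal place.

Length n = 43. Scanning the sequence gives A=13, G=11, T=9, C=10.
G+C = 21, so %GC = 21/43 × 100 = 48.837%
Salt term: 16.6 × (-0.256) = -4.25
GC term: 0.41 × 48.837 = 20.023; length term: −675/43 = −15.698
Tm = 81.5 + (-4.25) + 20.023 − 15.698 = 81.575 → 81.6°C

81.6°C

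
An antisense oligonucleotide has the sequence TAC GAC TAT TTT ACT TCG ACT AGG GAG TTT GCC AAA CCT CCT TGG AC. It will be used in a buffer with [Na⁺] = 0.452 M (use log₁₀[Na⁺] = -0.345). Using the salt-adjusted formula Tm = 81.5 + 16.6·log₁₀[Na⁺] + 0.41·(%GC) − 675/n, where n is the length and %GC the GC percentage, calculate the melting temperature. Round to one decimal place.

79.7°C

Length n = 47. Scanning the sequence gives A=11, G=9, T=15, C=12.
G+C = 21, so %GC = 21/47 × 100 = 44.681%
Salt term: 16.6 × (-0.345) = -5.727
GC term: 0.41 × 44.681 = 18.319; length term: −675/47 = −14.362
Tm = 81.5 + (-5.727) + 18.319 − 14.362 = 79.73 → 79.7°C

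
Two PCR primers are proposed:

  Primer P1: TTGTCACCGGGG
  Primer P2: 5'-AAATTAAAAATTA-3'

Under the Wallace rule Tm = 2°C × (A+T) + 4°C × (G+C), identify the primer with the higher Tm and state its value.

Primer P1, 40°C

Primer P1: A+T=4, G+C=8 → Tm = 2(4)+4(8) = 40°C
Primer P2: A+T=13, G+C=0 → Tm = 2(13)+4(0) = 26°C
40°C vs 26°C → primer P1 is higher.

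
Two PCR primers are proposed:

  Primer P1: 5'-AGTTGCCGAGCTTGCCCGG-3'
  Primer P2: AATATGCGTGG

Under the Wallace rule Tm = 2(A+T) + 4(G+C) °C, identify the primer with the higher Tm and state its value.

Primer P1, 64°C

Primer P1: A+T=6, G+C=13 → Tm = 2(6)+4(13) = 64°C
Primer P2: A+T=6, G+C=5 → Tm = 2(6)+4(5) = 32°C
64°C vs 32°C → primer P1 is higher.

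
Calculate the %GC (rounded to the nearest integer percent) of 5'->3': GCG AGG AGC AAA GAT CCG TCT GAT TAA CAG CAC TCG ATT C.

50%

C=10, G=10, A=12, T=8
G+C = 10 + 10 = 20 out of 40 bases
%GC = 20/40 × 100 = 50% ≈ 50%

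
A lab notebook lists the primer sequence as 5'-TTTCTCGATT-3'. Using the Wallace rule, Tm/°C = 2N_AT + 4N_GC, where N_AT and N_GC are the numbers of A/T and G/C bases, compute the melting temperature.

A=1, G=1, T=6, C=2
AT pairs contribute 7, GC pairs contribute 3.
Tm = 2×7 + 4×3 = 26°C

26°C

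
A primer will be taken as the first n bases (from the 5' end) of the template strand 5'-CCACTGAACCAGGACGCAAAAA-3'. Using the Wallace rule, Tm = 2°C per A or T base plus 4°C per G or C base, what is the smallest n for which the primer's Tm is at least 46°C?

First 14 bases: CCACTGAACCAGGA → Tm = 44°C (< 46°C)
First 15 bases: CCACTGAACCAGGAC → Tm = 48°C (≥ 46°C)
Each additional base adds 2°C (A/T) or 4°C (G/C), so Tm is non-decreasing in n; n = 15 is the first length to reach 46°C.

n = 15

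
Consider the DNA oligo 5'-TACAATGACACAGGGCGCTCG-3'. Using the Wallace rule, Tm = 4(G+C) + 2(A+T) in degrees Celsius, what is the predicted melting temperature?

66°C

A=6, T=3, C=6, G=6
AT pairs contribute 9, GC pairs contribute 12.
Tm = 4·12 + 2·9 = 48 + 18 = 66°C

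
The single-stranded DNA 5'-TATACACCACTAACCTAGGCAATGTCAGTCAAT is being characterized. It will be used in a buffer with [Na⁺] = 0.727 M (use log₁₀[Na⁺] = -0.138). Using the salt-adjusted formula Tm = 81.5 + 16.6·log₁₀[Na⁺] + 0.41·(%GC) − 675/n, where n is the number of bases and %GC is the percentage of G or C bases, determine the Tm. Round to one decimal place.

Length n = 33. Base counts: C=9, T=8, G=4, A=12
G+C = 13, so %GC = 13/33 × 100 = 39.394%
Salt term: 16.6 × (-0.138) = -2.291
GC term: 0.41 × 39.394 = 16.152; length term: −675/33 = −20.455
Tm = 81.5 + (-2.291) + 16.152 − 20.455 = 74.906 → 74.9°C

74.9°C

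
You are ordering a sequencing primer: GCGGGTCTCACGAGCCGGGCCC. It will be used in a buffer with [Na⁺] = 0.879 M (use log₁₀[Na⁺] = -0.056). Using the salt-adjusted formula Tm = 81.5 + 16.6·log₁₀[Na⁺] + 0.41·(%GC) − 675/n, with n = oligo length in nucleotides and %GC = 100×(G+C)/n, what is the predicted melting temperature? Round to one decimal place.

Length n = 22. Scanning the sequence gives A=2, T=2, C=9, G=9.
G+C = 18, so %GC = 18/22 × 100 = 81.818%
Salt term: 16.6 × (-0.056) = -0.93
GC term: 0.41 × 81.818 = 33.545; length term: −675/22 = −30.682
Tm = 81.5 + (-0.93) + 33.545 − 30.682 = 83.433 → 83.4°C

83.4°C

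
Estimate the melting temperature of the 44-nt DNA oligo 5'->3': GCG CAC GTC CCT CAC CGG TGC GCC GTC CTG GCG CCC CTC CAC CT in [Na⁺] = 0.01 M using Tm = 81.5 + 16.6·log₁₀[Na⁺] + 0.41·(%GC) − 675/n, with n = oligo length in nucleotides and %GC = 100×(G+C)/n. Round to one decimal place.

64.6°C

Length n = 44. Base counts: T=7, A=3, G=11, C=23
G+C = 34, so %GC = 34/44 × 100 = 77.273%
Salt term: 16.6 × (-2) = -33.2
GC term: 0.41 × 77.273 = 31.682; length term: −675/44 = −15.341
Tm = 81.5 + (-33.2) + 31.682 − 15.341 = 64.641 → 64.6°C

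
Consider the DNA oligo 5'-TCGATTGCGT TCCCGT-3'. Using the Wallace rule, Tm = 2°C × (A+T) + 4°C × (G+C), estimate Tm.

50°C

Base counts: G=4, A=1, T=6, C=5
AT pairs contribute 7, GC pairs contribute 9.
Tm = 2×7 + 4×9 = 50°C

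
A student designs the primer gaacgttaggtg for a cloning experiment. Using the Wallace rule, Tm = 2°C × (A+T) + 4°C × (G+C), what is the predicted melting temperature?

Scanning the sequence gives A=3, G=5, C=1, T=3.
AT pairs contribute 6, GC pairs contribute 6.
Tm = 4·6 + 2·6 = 24 + 12 = 36°C

36°C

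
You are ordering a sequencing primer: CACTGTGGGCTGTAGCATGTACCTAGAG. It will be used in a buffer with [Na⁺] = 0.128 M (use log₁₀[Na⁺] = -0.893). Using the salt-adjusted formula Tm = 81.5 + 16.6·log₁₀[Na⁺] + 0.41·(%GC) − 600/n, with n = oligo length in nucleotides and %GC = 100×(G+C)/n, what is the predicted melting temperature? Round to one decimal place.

67.2°C

Length n = 28. G=9, A=6, T=7, C=6
G+C = 15, so %GC = 15/28 × 100 = 53.571%
Salt term: 16.6 × (-0.893) = -14.824
GC term: 0.41 × 53.571 = 21.964; length term: −600/28 = −21.429
Tm = 81.5 + (-14.824) + 21.964 − 21.429 = 67.211 → 67.2°C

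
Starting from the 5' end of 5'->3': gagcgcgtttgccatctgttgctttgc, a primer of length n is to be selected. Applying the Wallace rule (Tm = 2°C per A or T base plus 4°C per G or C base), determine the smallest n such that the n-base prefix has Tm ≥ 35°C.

n = 11

First 10 bases: GAGCGCGTTT → Tm = 32°C (< 35°C)
First 11 bases: GAGCGCGTTTG → Tm = 36°C (≥ 35°C)
Each additional base adds 2°C (A/T) or 4°C (G/C), so Tm is non-decreasing in n; n = 11 is the first length to reach 35°C.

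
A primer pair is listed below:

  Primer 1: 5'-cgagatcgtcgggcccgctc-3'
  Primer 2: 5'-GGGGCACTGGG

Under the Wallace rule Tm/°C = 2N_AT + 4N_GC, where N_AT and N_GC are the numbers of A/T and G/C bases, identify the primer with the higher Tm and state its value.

Primer 1, 70°C

Primer 1: A+T=5, G+C=15 → Tm = 2(5)+4(15) = 70°C
Primer 2: A+T=2, G+C=9 → Tm = 2(2)+4(9) = 40°C
70°C vs 40°C → primer 1 is higher.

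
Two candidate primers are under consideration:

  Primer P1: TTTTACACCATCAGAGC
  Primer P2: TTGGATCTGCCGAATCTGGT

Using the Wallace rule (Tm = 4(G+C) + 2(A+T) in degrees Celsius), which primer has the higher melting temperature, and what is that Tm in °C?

Primer P1: A+T=10, G+C=7 → Tm = 2(10)+4(7) = 48°C
Primer P2: A+T=10, G+C=10 → Tm = 2(10)+4(10) = 60°C
48°C vs 60°C → primer P2 is higher.

Primer P2, 60°C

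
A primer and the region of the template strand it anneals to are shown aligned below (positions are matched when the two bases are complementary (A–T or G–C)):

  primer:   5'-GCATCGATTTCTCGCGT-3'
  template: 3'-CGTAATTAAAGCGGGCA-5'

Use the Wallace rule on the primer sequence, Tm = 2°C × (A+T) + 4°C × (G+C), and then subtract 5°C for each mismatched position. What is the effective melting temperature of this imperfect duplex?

Primer base counts: A=2, T=6, G=4, C=5 → A+T=8, G+C=9
Perfect-match Tm = 2(8) + 4(9) = 16 + 36 = 52°C
Mismatches (positions where the bases are not complementary): 4 (at positions 5, 6, 12, 14)
Effective Tm = 52 − 4×5 = 52 − 20 = 32°C

32°C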